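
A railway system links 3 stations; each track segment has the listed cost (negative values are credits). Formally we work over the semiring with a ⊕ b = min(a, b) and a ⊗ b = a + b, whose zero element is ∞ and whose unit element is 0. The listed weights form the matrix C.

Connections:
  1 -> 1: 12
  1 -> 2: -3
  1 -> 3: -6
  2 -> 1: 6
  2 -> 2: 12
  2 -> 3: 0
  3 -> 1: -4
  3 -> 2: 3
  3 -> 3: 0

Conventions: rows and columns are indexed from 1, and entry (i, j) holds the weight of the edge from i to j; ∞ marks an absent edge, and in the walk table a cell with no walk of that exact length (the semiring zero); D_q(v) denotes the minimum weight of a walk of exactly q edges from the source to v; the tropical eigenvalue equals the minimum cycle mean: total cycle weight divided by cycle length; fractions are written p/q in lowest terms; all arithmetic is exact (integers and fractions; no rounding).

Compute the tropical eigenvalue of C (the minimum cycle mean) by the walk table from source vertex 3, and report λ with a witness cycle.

q=0: [∞, ∞, 0]
q=1: [-4, 3, 0]
q=2: [-4, -7, -10]
q=3: [-14, -7, -10]
Optimal cycle mean attained by: cycle 1->3->1, total (-6) + (-4), length 2.
Answer: λ = -5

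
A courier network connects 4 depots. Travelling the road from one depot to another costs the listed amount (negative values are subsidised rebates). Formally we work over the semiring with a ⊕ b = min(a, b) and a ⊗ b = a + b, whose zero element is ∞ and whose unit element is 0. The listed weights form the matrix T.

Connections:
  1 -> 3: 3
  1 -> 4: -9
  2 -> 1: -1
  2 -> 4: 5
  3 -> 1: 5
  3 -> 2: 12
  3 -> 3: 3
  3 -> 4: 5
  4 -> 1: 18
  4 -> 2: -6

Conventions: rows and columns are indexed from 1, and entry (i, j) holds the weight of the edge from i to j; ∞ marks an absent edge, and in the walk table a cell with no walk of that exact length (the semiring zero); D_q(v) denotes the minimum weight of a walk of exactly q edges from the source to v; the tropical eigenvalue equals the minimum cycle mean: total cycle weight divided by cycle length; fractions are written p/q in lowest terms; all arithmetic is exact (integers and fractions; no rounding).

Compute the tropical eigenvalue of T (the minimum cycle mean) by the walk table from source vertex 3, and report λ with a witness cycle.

q=0: [∞, ∞, 0, ∞]
q=1: [5, 12, 3, 5]
q=2: [8, -1, 6, -4]
q=3: [-2, -10, 9, -1]
q=4: [-11, -7, 1, -11]
Optimal cycle mean attained by: cycle 1->4->2->1, total (-9) + (-6) + (-1), length 3.
Answer: λ = -16/3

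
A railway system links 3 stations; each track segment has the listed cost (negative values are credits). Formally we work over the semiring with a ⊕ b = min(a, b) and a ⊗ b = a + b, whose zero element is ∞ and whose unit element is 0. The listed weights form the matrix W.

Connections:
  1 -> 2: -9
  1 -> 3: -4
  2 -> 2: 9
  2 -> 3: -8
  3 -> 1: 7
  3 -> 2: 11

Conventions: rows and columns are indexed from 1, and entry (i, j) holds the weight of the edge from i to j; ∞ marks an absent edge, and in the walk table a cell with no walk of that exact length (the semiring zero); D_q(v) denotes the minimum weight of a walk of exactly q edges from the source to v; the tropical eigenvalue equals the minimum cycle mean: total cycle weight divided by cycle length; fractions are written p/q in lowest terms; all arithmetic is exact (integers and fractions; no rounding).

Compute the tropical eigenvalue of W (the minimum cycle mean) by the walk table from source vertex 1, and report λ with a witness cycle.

q=0: [0, ∞, ∞]
q=1: [∞, -9, -4]
q=2: [3, 0, -17]
q=3: [-10, -6, -8]
Optimal cycle mean attained by: cycle 1->2->3->1, total (-9) + (-8) + 7, length 3.
Answer: λ = -10/3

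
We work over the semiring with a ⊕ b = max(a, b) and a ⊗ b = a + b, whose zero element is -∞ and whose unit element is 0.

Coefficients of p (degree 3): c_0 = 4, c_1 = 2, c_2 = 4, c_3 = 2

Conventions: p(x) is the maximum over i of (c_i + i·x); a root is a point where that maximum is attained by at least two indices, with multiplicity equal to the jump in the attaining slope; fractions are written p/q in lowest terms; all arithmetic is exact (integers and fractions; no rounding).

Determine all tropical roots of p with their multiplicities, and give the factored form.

hull edge (i=0, c=4) to (i=2, c=4): slope 0, span 2
hull edge (i=2, c=4) to (i=3, c=2): slope -2, span 1
Factored form: p(x) = 2 ⊗ (x ⊕ 0) ⊗ (x ⊕ 0) ⊗ (x ⊕ 2)
Answer: roots = 0 (mult 2), 2 (mult 1)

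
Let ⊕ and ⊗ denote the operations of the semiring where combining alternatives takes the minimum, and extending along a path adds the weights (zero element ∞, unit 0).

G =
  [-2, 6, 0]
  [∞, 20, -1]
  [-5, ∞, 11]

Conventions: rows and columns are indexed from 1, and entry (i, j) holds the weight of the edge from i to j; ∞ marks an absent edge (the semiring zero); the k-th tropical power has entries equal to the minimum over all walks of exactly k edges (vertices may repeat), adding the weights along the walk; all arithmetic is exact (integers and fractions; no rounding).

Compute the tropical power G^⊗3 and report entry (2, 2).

G^⊗2:
  [-5, 4, -2]
  [-6, 40, 10]
  [-7, 1, -5]
G^⊗3:
  [-7, 1, -5]
  [-8, 0, -6]
  [-10, -1, -7]
Key observation: the optimum is the walk 2->3->1->2, with weight (-1) + (-5) + 6 = 0.
Optimal value attained by: walk 2->3->1->2.
Answer: (G^⊗3)[2][2] = 0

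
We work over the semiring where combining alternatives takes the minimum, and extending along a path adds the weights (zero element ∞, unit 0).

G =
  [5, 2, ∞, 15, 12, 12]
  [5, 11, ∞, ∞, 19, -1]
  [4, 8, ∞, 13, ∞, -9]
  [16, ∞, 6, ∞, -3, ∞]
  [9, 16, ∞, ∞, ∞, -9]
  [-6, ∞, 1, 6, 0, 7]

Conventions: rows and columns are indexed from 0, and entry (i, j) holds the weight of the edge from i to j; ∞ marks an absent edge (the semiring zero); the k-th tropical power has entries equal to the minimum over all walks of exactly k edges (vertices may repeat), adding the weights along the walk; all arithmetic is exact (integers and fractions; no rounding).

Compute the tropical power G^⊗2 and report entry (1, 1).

G^⊗2:
  [6, 7, 13, 18, 12, 1]
  [-7, 7, 0, 5, -1, 6]
  [-15, 6, -8, -3, -9, -2]
  [6, 13, ∞, 19, 28, -12]
  [-15, 11, -8, -3, -9, -2]
  [-1, -4, 8, 9, 3, -9]
Key observation: the optimum is the walk 1->0->1, with weight 5 + 2 = 7.
Optimal value attained by: walk 1->0->1.
Answer: (G^⊗2)[1][1] = 7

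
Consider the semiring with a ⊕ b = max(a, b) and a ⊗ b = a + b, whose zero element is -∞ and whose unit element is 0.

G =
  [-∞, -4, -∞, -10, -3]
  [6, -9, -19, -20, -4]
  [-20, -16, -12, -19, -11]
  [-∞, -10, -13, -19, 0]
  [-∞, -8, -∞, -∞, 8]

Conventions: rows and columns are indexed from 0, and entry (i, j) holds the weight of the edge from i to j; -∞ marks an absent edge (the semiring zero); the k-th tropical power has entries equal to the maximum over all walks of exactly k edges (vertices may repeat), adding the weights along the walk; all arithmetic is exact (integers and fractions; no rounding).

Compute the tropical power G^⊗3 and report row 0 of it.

G^⊗2:
  [2, -11, -23, -24, 5]
  [-3, 2, -28, -4, 4]
  [-10, -19, -24, -30, -3]
  [-4, -8, -25, -30, 8]
  [-2, 0, -27, -28, 16]
G^⊗3:
  [-5, -2, -30, -8, 13]
  [8, -4, -17, -13, 12]
  [-13, -11, -36, -20, 5]
  [-2, 0, -27, -14, 16]
  [6, 8, -19, -12, 24]
Answer: row 0 of G^⊗3 = [-5, -2, -30, -8, 13]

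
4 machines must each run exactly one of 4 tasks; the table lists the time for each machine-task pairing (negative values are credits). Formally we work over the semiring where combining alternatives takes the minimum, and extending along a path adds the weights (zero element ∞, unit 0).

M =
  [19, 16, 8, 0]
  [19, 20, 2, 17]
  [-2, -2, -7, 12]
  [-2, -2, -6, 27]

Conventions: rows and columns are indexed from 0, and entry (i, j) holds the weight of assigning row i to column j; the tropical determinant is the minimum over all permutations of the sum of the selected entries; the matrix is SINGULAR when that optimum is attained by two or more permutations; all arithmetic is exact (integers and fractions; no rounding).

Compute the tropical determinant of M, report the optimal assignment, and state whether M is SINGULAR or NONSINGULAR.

σ = (0, 1, 2, 3): 19 + 20 + (-7) + 27 = 59
σ = (0, 1, 3, 2): 19 + 20 + 12 + (-6) = 45
σ = (0, 2, 1, 3): 19 + 2 + (-2) + 27 = 46
σ = (0, 2, 3, 1): 19 + 2 + 12 + (-2) = 31
σ = (0, 3, 1, 2): 19 + 17 + (-2) + (-6) = 28
σ = (0, 3, 2, 1): 19 + 17 + (-7) + (-2) = 27
σ = (1, 0, 2, 3): 16 + 19 + (-7) + 27 = 55
σ = (1, 0, 3, 2): 16 + 19 + 12 + (-6) = 41
σ = (1, 2, 0, 3): 16 + 2 + (-2) + 27 = 43
σ = (1, 2, 3, 0): 16 + 2 + 12 + (-2) = 28
σ = (1, 3, 0, 2): 16 + 17 + (-2) + (-6) = 25
σ = (1, 3, 2, 0): 16 + 17 + (-7) + (-2) = 24
σ = (2, 0, 1, 3): 8 + 19 + (-2) + 27 = 52
σ = (2, 0, 3, 1): 8 + 19 + 12 + (-2) = 37
σ = (2, 1, 0, 3): 8 + 20 + (-2) + 27 = 53
σ = (2, 1, 3, 0): 8 + 20 + 12 + (-2) = 38
σ = (2, 3, 0, 1): 8 + 17 + (-2) + (-2) = 21
σ = (2, 3, 1, 0): 8 + 17 + (-2) + (-2) = 21
σ = (3, 0, 1, 2): 0 + 19 + (-2) + (-6) = 11
σ = (3, 0, 2, 1): 0 + 19 + (-7) + (-2) = 10
σ = (3, 1, 0, 2): 0 + 20 + (-2) + (-6) = 12
σ = (3, 1, 2, 0): 0 + 20 + (-7) + (-2) = 11
σ = (3, 2, 0, 1): 0 + 2 + (-2) + (-2) = -2
σ = (3, 2, 1, 0): 0 + 2 + (-2) + (-2) = -2
Optimal value attained by: σ = (3, 2, 0, 1).
Answer: det⊕(M) = -2; verdict: SINGULAR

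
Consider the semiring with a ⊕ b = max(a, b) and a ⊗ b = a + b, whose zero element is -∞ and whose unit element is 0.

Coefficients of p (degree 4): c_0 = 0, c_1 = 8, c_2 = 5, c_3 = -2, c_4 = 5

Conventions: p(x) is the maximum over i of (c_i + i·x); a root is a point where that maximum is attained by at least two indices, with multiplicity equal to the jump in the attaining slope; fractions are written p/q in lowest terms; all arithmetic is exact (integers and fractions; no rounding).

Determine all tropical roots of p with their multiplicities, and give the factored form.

hull edge (i=0, c=0) to (i=1, c=8): slope 8, span 1
hull edge (i=1, c=8) to (i=4, c=5): slope -1, span 3
Factored form: p(x) = 5 ⊗ (x ⊕ (-8)) ⊗ (x ⊕ 1) ⊗ (x ⊕ 1) ⊗ (x ⊕ 1)
Answer: roots = -8 (mult 1), 1 (mult 3)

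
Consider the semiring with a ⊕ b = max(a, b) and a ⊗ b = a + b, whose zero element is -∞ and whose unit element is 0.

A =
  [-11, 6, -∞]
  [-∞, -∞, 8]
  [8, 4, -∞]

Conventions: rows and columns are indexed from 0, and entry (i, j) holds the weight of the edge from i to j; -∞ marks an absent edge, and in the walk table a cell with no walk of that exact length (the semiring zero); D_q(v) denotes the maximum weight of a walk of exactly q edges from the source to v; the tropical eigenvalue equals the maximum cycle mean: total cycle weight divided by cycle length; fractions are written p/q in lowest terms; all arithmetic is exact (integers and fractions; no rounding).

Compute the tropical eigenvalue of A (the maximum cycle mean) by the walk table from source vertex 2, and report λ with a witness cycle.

q=0: [-∞, -∞, 0]
q=1: [8, 4, -∞]
q=2: [-3, 14, 12]
q=3: [20, 16, 22]
Optimal cycle mean attained by: cycle 0->1->2->0, total 6 + 8 + 8, length 3.
Answer: λ = 22/3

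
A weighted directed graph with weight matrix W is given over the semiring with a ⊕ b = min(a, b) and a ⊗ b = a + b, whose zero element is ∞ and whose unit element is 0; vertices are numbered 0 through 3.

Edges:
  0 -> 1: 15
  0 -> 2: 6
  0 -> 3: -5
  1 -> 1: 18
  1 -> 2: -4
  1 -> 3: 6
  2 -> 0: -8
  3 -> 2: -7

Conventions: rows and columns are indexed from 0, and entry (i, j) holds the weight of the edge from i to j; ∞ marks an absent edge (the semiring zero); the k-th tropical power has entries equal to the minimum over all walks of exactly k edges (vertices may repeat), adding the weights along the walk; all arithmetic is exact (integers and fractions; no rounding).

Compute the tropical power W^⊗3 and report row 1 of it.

W^⊗2:
  [-2, 33, -12, 21]
  [-12, 36, -1, 24]
  [∞, 7, -2, -13]
  [-15, ∞, ∞, ∞]
W^⊗3:
  [-20, 13, 4, -7]
  [-9, 3, -6, -17]
  [-10, 25, -20, 13]
  [∞, 0, -9, -20]
Answer: row 1 of W^⊗3 = [-9, 3, -6, -17]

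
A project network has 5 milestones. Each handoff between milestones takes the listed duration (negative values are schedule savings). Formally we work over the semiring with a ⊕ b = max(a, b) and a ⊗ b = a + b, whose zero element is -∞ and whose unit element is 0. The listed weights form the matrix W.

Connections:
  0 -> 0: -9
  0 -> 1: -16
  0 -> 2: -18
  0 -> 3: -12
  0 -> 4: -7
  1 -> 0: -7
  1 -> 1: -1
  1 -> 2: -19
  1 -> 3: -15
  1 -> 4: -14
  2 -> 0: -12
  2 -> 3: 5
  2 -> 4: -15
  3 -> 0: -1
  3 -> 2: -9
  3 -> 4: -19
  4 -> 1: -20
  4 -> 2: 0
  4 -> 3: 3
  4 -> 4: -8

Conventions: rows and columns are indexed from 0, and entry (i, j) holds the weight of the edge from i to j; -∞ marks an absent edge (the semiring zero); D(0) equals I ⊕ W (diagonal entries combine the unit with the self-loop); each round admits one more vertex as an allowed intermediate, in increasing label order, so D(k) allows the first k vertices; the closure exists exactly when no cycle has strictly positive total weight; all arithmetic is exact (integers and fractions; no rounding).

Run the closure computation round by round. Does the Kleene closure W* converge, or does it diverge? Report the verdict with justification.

D(0):
  [0, -16, -18, -12, -7]
  [-7, 0, -19, -15, -14]
  [-12, -∞, 0, 5, -15]
  [-1, -∞, -9, 0, -19]
  [-∞, -20, 0, 3, 0]
D(1):
  [0, -16, -18, -12, -7]
  [-7, 0, -19, -15, -14]
  [-12, -28, 0, 5, -15]
  [-1, -17, -9, 0, -8]
  [-∞, -20, 0, 3, 0]
D(2):
  [0, -16, -18, -12, -7]
  [-7, 0, -19, -15, -14]
  [-12, -28, 0, 5, -15]
  [-1, -17, -9, 0, -8]
  [-27, -20, 0, 3, 0]
D(3):
  [0, -16, -18, -12, -7]
  [-7, 0, -19, -14, -14]
  [-12, -28, 0, 5, -15]
  [-1, -17, -9, 0, -8]
  [-12, -20, 0, 5, 0]
D(4):
  [0, -16, -18, -12, -7]
  [-7, 0, -19, -14, -14]
  [4, -12, 0, 5, -3]
  [-1, -17, -9, 0, -8]
  [4, -12, 0, 5, 0]
D(5):
  [0, -16, -7, -2, -7]
  [-7, 0, -14, -9, -14]
  [4, -12, 0, 5, -3]
  [-1, -17, -8, 0, -8]
  [4, -12, 0, 5, 0]
Key observation: every diagonal entry stays at the unit through all rounds, so no improving cycle exists.
Answer: CONVERGES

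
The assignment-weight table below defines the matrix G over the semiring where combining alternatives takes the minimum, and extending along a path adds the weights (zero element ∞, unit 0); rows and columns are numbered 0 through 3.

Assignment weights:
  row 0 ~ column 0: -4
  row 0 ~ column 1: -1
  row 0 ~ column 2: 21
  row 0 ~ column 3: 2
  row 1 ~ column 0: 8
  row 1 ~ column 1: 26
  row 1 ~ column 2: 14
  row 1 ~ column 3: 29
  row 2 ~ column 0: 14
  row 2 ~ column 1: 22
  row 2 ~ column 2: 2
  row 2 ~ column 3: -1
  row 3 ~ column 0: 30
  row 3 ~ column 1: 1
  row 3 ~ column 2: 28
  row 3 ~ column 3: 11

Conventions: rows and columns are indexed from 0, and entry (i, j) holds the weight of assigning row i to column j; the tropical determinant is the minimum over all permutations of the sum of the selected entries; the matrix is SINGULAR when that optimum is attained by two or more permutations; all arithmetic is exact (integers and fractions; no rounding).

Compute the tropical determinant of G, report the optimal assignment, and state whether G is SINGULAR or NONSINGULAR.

σ = (0, 1, 2, 3): (-4) + 26 + 2 + 11 = 35
σ = (0, 1, 3, 2): (-4) + 26 + (-1) + 28 = 49
σ = (0, 2, 1, 3): (-4) + 14 + 22 + 11 = 43
σ = (0, 2, 3, 1): (-4) + 14 + (-1) + 1 = 10
σ = (0, 3, 1, 2): (-4) + 29 + 22 + 28 = 75
σ = (0, 3, 2, 1): (-4) + 29 + 2 + 1 = 28
σ = (1, 0, 2, 3): (-1) + 8 + 2 + 11 = 20
σ = (1, 0, 3, 2): (-1) + 8 + (-1) + 28 = 34
σ = (1, 2, 0, 3): (-1) + 14 + 14 + 11 = 38
σ = (1, 2, 3, 0): (-1) + 14 + (-1) + 30 = 42
σ = (1, 3, 0, 2): (-1) + 29 + 14 + 28 = 70
σ = (1, 3, 2, 0): (-1) + 29 + 2 + 30 = 60
σ = (2, 0, 1, 3): 21 + 8 + 22 + 11 = 62
σ = (2, 0, 3, 1): 21 + 8 + (-1) + 1 = 29
σ = (2, 1, 0, 3): 21 + 26 + 14 + 11 = 72
σ = (2, 1, 3, 0): 21 + 26 + (-1) + 30 = 76
σ = (2, 3, 0, 1): 21 + 29 + 14 + 1 = 65
σ = (2, 3, 1, 0): 21 + 29 + 22 + 30 = 102
σ = (3, 0, 1, 2): 2 + 8 + 22 + 28 = 60
σ = (3, 0, 2, 1): 2 + 8 + 2 + 1 = 13
σ = (3, 1, 0, 2): 2 + 26 + 14 + 28 = 70
σ = (3, 1, 2, 0): 2 + 26 + 2 + 30 = 60
σ = (3, 2, 0, 1): 2 + 14 + 14 + 1 = 31
σ = (3, 2, 1, 0): 2 + 14 + 22 + 30 = 68
Optimal value attained by: σ = (0, 2, 3, 1).
Answer: det⊕(G) = 10; verdict: NONSINGULAR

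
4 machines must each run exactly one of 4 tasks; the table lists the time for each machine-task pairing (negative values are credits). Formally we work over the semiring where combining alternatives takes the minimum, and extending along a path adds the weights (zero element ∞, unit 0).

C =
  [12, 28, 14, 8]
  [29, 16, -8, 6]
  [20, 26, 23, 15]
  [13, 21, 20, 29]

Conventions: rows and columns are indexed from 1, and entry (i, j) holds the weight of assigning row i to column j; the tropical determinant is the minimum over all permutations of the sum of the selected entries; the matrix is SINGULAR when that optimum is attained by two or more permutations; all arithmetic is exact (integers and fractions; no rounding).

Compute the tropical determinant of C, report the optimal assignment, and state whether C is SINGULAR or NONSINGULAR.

σ = (1, 2, 3, 4): 12 + 16 + 23 + 29 = 80
σ = (1, 2, 4, 3): 12 + 16 + 15 + 20 = 63
σ = (1, 3, 2, 4): 12 + (-8) + 26 + 29 = 59
σ = (1, 3, 4, 2): 12 + (-8) + 15 + 21 = 40
σ = (1, 4, 2, 3): 12 + 6 + 26 + 20 = 64
σ = (1, 4, 3, 2): 12 + 6 + 23 + 21 = 62
σ = (2, 1, 3, 4): 28 + 29 + 23 + 29 = 109
σ = (2, 1, 4, 3): 28 + 29 + 15 + 20 = 92
σ = (2, 3, 1, 4): 28 + (-8) + 20 + 29 = 69
σ = (2, 3, 4, 1): 28 + (-8) + 15 + 13 = 48
σ = (2, 4, 1, 3): 28 + 6 + 20 + 20 = 74
σ = (2, 4, 3, 1): 28 + 6 + 23 + 13 = 70
σ = (3, 1, 2, 4): 14 + 29 + 26 + 29 = 98
σ = (3, 1, 4, 2): 14 + 29 + 15 + 21 = 79
σ = (3, 2, 1, 4): 14 + 16 + 20 + 29 = 79
σ = (3, 2, 4, 1): 14 + 16 + 15 + 13 = 58
σ = (3, 4, 1, 2): 14 + 6 + 20 + 21 = 61
σ = (3, 4, 2, 1): 14 + 6 + 26 + 13 = 59
σ = (4, 1, 2, 3): 8 + 29 + 26 + 20 = 83
σ = (4, 1, 3, 2): 8 + 29 + 23 + 21 = 81
σ = (4, 2, 1, 3): 8 + 16 + 20 + 20 = 64
σ = (4, 2, 3, 1): 8 + 16 + 23 + 13 = 60
σ = (4, 3, 1, 2): 8 + (-8) + 20 + 21 = 41
σ = (4, 3, 2, 1): 8 + (-8) + 26 + 13 = 39
Optimal value attained by: σ = (4, 3, 2, 1).
Answer: det⊕(C) = 39; verdict: NONSINGULAR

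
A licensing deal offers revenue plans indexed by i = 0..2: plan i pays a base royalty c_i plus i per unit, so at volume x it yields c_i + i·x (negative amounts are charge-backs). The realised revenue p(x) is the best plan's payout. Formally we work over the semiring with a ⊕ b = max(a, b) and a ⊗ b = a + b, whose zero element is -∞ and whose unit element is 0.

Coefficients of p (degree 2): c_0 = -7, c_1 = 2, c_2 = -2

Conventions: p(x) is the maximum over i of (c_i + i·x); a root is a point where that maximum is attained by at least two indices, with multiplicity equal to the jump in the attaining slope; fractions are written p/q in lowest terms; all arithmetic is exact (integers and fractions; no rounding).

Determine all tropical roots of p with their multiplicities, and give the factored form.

hull edge (i=0, c=-7) to (i=1, c=2): slope 9, span 1
hull edge (i=1, c=2) to (i=2, c=-2): slope -4, span 1
Factored form: p(x) = -2 ⊗ (x ⊕ (-9)) ⊗ (x ⊕ 4)
Answer: roots = -9 (mult 1), 4 (mult 1)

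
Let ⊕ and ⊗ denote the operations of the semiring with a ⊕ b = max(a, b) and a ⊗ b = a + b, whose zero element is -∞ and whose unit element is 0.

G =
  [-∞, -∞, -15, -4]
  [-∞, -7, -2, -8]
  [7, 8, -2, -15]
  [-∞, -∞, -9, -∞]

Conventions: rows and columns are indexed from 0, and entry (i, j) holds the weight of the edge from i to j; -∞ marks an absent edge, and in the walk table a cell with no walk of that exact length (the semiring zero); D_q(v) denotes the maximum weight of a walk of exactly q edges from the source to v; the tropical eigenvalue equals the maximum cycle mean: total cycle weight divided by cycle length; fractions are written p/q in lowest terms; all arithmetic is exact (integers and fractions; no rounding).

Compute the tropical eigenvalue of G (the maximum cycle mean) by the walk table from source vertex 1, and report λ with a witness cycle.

q=0: [-∞, 0, -∞, -∞]
q=1: [-∞, -7, -2, -8]
q=2: [5, 6, -4, -15]
q=3: [3, 4, 4, 1]
q=4: [11, 12, 2, -1]
Optimal cycle mean attained by: cycle 1->2->1, total (-2) + 8, length 2.
Answer: λ = 3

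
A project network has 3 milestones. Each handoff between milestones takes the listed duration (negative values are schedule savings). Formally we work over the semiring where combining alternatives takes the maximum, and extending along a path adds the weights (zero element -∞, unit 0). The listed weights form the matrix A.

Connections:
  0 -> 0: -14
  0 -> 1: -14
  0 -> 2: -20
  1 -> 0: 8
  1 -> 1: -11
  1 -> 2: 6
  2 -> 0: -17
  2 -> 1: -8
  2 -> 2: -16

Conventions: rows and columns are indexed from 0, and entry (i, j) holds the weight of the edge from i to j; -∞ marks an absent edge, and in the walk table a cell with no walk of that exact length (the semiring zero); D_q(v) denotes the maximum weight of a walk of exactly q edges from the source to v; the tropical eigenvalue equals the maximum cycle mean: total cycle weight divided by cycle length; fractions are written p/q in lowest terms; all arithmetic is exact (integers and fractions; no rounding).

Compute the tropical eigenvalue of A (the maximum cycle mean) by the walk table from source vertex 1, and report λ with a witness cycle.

q=0: [-∞, 0, -∞]
q=1: [8, -11, 6]
q=2: [-3, -2, -5]
q=3: [6, -13, 4]
Optimal cycle mean attained by: cycle 1->2->1, total 6 + (-8), length 2.
Answer: λ = -1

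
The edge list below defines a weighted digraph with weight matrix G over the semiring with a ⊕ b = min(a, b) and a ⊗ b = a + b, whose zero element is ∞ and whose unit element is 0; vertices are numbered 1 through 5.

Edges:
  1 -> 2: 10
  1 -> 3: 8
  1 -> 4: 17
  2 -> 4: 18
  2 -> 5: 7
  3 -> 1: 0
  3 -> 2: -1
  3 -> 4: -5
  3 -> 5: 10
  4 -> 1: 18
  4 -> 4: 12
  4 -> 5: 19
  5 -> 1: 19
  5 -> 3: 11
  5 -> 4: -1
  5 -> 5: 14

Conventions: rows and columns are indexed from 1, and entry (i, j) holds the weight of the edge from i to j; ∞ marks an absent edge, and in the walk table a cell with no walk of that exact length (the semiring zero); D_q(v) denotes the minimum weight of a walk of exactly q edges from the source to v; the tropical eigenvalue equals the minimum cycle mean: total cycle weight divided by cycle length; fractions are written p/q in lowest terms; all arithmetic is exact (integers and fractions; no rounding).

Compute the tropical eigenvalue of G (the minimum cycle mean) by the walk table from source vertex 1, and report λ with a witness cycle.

q=0: [0, ∞, ∞, ∞, ∞]
q=1: [∞, 10, 8, 17, ∞]
q=2: [8, 7, ∞, 3, 17]
q=3: [21, 18, 16, 15, 14]
q=4: [16, 15, 25, 11, 25]
q=5: [25, 24, 24, 20, 22]
Optimal cycle mean attained by: cycle 1->3->1, total 8 + 0, length 2.
Answer: λ = 4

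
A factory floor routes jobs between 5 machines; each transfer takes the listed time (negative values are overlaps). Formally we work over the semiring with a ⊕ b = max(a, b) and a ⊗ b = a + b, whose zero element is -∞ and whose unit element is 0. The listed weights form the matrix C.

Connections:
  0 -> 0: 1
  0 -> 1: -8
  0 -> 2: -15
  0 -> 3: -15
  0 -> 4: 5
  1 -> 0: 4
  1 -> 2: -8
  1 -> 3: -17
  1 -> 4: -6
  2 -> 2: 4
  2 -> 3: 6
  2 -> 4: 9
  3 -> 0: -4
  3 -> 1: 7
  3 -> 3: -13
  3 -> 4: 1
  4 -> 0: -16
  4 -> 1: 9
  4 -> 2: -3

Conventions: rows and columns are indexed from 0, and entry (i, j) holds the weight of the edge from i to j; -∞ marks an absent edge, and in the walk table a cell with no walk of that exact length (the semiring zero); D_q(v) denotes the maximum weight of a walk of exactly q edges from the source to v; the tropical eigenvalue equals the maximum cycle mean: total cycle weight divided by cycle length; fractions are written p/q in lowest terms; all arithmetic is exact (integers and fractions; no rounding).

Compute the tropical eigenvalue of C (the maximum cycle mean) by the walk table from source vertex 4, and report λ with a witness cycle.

q=0: [-∞, -∞, -∞, -∞, 0]
q=1: [-16, 9, -3, -∞, -∞]
q=2: [13, -24, 1, 3, 6]
q=3: [14, 15, 5, 7, 18]
q=4: [19, 27, 15, 11, 19]
q=5: [31, 28, 19, 21, 24]
Optimal cycle mean attained by: cycle 0->4->1->0, total 5 + 9 + 4, length 3.
Answer: λ = 6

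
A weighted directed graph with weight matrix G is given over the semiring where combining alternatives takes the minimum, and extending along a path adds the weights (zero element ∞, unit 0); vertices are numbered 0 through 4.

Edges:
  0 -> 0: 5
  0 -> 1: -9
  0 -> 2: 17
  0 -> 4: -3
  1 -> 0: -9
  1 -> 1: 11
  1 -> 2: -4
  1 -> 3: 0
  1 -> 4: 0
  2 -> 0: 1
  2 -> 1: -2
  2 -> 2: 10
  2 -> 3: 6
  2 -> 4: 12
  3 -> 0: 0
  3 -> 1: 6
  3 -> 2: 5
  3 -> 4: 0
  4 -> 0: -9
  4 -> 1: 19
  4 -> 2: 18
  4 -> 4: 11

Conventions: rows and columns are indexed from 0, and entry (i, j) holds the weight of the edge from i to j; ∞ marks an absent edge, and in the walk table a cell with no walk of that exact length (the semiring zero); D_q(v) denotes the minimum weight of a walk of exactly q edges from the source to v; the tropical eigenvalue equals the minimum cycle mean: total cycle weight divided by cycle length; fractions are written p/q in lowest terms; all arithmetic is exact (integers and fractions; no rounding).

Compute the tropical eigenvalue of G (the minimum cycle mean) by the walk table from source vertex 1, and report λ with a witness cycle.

q=0: [∞, 0, ∞, ∞, ∞]
q=1: [-9, 11, -4, 0, 0]
q=2: [-9, -18, 5, 2, -12]
q=3: [-27, -18, -22, -18, -18]
q=4: [-27, -36, -22, -18, -30]
q=5: [-45, -36, -40, -36, -36]
Optimal cycle mean attained by: cycle 0->1->0, total (-9) + (-9), length 2.
Answer: λ = -9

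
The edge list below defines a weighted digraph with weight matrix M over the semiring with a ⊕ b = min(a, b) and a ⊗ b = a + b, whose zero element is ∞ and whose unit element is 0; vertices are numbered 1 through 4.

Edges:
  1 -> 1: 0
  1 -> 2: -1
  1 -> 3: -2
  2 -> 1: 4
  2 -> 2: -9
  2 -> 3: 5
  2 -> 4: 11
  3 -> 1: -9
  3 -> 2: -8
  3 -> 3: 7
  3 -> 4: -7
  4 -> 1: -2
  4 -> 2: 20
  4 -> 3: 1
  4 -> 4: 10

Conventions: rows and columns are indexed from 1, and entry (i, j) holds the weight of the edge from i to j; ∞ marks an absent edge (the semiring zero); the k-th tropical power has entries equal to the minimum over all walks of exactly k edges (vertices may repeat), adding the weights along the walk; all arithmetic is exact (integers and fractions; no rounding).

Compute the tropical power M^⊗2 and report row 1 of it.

M^⊗2:
  [-11, -10, -2, -9]
  [-5, -18, -4, -2]
  [-9, -17, -11, 0]
  [-8, -7, -4, -6]
Answer: row 1 of M^⊗2 = [-11, -10, -2, -9]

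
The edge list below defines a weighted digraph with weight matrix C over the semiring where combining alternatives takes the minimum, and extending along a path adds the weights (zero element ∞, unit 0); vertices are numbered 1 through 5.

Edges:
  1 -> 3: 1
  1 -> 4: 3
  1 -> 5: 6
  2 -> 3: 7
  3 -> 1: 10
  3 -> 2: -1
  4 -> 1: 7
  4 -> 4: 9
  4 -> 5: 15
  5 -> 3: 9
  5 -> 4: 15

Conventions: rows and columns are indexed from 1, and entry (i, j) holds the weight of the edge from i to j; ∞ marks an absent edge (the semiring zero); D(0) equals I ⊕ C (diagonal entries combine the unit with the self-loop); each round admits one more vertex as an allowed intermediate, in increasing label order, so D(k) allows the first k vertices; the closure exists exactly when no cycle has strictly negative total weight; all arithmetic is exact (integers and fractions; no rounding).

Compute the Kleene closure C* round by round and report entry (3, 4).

D(0):
  [0, ∞, 1, 3, 6]
  [∞, 0, 7, ∞, ∞]
  [10, -1, 0, ∞, ∞]
  [7, ∞, ∞, 0, 15]
  [∞, ∞, 9, 15, 0]
D(1):
  [0, ∞, 1, 3, 6]
  [∞, 0, 7, ∞, ∞]
  [10, -1, 0, 13, 16]
  [7, ∞, 8, 0, 13]
  [∞, ∞, 9, 15, 0]
D(2):
  [0, ∞, 1, 3, 6]
  [∞, 0, 7, ∞, ∞]
  [10, -1, 0, 13, 16]
  [7, ∞, 8, 0, 13]
  [∞, ∞, 9, 15, 0]
D(3):
  [0, 0, 1, 3, 6]
  [17, 0, 7, 20, 23]
  [10, -1, 0, 13, 16]
  [7, 7, 8, 0, 13]
  [19, 8, 9, 15, 0]
D(4):
  [0, 0, 1, 3, 6]
  [17, 0, 7, 20, 23]
  [10, -1, 0, 13, 16]
  [7, 7, 8, 0, 13]
  [19, 8, 9, 15, 0]
D(5):
  [0, 0, 1, 3, 6]
  [17, 0, 7, 20, 23]
  [10, -1, 0, 13, 16]
  [7, 7, 8, 0, 13]
  [19, 8, 9, 15, 0]
Answer: C*[3][4] = 13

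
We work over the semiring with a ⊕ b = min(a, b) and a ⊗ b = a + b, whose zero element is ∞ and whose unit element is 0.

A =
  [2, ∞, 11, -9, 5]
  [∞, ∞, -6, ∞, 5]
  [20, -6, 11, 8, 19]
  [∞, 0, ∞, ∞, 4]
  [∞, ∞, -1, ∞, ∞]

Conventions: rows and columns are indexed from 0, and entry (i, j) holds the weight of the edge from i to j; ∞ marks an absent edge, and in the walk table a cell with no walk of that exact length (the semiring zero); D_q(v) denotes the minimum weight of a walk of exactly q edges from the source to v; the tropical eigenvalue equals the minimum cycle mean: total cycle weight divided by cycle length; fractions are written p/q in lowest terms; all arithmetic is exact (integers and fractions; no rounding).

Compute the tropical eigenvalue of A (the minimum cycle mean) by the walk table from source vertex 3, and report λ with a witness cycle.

q=0: [∞, ∞, ∞, 0, ∞]
q=1: [∞, 0, ∞, ∞, 4]
q=2: [∞, ∞, -6, ∞, 5]
q=3: [14, -12, 4, 2, 13]
q=4: [16, -2, -18, 5, -7]
q=5: [2, -24, -8, -10, 1]
Optimal cycle mean attained by: cycle 1->2->1, total (-6) + (-6), length 2.
Answer: λ = -6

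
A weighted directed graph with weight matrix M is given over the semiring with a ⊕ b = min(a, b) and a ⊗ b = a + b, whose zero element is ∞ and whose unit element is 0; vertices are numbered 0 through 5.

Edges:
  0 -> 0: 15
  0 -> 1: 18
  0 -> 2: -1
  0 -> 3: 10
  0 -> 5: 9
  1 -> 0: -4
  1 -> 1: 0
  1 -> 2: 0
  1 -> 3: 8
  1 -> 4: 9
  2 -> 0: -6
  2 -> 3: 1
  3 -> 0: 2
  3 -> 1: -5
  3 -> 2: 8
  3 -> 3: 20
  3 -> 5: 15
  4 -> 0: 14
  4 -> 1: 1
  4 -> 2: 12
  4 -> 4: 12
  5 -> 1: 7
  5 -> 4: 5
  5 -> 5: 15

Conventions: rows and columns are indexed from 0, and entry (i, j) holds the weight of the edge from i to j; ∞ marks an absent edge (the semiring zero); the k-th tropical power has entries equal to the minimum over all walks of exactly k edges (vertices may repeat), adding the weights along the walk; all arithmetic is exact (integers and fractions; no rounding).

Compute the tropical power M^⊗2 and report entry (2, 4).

M^⊗2:
  [-7, 5, 14, 0, 14, 24]
  [-6, 0, -5, 1, 9, 5]
  [3, -4, -7, 4, ∞, 3]
  [-9, -5, -5, 3, 4, 11]
  [-3, 1, 1, 9, 10, 23]
  [3, 6, 7, 15, 16, 30]
Key observation: no walk of exactly 2 edges connects these vertices, so the entry is the semiring zero.
Answer: (M^⊗2)[2][4] = ∞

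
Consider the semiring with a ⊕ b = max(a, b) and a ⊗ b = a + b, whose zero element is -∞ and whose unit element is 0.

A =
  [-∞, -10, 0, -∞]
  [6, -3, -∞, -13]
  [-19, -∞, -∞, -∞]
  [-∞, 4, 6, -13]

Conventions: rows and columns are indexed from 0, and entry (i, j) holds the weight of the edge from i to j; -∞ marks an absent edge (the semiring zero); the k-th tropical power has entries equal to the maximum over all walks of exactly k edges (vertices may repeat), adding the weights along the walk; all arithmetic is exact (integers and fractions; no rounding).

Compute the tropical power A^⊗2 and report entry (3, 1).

A^⊗2:
  [-4, -13, -∞, -23]
  [3, -4, 6, -16]
  [-∞, -29, -19, -∞]
  [10, 1, -7, -9]
Key observation: the optimum is the walk 3->1->1, with weight 4 + (-3) = 1.
Optimal value attained by: walk 3->1->1.
Answer: (A^⊗2)[3][1] = 1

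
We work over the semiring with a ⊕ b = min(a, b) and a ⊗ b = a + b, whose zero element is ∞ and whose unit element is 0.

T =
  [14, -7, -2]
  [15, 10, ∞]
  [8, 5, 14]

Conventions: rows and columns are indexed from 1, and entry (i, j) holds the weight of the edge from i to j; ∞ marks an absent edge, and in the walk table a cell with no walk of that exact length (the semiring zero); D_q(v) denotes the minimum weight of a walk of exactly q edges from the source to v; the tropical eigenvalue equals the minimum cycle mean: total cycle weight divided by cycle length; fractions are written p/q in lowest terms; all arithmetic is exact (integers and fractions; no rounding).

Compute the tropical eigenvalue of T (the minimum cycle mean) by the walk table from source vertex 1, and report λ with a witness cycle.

q=0: [0, ∞, ∞]
q=1: [14, -7, -2]
q=2: [6, 3, 12]
q=3: [18, -1, 4]
Optimal cycle mean attained by: cycle 1->3->1, total (-2) + 8, length 2.
Answer: λ = 3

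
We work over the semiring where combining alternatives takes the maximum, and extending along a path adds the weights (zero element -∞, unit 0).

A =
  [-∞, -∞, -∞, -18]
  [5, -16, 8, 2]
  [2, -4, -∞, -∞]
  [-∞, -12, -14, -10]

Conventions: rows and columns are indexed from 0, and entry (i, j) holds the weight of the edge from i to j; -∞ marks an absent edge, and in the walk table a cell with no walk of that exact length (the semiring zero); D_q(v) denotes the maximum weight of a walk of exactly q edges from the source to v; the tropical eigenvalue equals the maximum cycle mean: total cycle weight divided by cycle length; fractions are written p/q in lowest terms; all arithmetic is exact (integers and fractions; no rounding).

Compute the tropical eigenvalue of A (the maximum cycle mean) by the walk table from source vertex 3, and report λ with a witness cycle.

q=0: [-∞, -∞, -∞, 0]
q=1: [-∞, -12, -14, -10]
q=2: [-7, -18, -4, -10]
q=3: [-2, -8, -10, -16]
q=4: [-3, -14, 0, -6]
Optimal cycle mean attained by: cycle 1->2->1, total 8 + (-4), length 2.
Answer: λ = 2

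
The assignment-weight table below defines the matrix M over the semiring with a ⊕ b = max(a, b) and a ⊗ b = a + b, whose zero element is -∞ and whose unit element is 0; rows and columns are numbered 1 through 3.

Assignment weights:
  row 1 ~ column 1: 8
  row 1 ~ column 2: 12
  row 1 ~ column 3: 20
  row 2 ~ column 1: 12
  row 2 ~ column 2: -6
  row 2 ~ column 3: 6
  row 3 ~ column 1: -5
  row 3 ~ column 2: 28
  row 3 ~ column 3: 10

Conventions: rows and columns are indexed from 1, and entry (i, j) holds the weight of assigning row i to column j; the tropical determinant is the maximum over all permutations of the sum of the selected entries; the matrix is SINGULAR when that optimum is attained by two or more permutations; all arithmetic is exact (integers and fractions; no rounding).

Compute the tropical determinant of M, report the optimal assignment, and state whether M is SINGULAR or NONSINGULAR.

σ = (1, 2, 3): 8 + (-6) + 10 = 12
σ = (1, 3, 2): 8 + 6 + 28 = 42
σ = (2, 1, 3): 12 + 12 + 10 = 34
σ = (2, 3, 1): 12 + 6 + (-5) = 13
σ = (3, 1, 2): 20 + 12 + 28 = 60
σ = (3, 2, 1): 20 + (-6) + (-5) = 9
Optimal value attained by: σ = (3, 1, 2).
Answer: det⊕(M) = 60; verdict: NONSINGULAR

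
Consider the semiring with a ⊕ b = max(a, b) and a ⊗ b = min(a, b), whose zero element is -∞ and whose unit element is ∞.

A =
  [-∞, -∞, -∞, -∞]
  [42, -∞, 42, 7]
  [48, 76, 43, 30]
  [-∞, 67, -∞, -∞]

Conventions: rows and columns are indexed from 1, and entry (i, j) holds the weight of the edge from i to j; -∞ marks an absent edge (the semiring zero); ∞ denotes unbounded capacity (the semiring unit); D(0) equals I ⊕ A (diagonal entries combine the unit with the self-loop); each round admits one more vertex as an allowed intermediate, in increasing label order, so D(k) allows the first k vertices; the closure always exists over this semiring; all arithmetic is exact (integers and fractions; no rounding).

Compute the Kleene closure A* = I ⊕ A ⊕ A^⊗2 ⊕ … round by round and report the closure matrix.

D(0):
  [∞, -∞, -∞, -∞]
  [42, ∞, 42, 7]
  [48, 76, ∞, 30]
  [-∞, 67, -∞, ∞]
D(1):
  [∞, -∞, -∞, -∞]
  [42, ∞, 42, 7]
  [48, 76, ∞, 30]
  [-∞, 67, -∞, ∞]
D(2):
  [∞, -∞, -∞, -∞]
  [42, ∞, 42, 7]
  [48, 76, ∞, 30]
  [42, 67, 42, ∞]
D(3):
  [∞, -∞, -∞, -∞]
  [42, ∞, 42, 30]
  [48, 76, ∞, 30]
  [42, 67, 42, ∞]
D(4):
  [∞, -∞, -∞, -∞]
  [42, ∞, 42, 30]
  [48, 76, ∞, 30]
  [42, 67, 42, ∞]
Answer: A* = [[∞, -∞, -∞, -∞], [42, ∞, 42, 30], [48, 76, ∞, 30], [42, 67, 42, ∞]]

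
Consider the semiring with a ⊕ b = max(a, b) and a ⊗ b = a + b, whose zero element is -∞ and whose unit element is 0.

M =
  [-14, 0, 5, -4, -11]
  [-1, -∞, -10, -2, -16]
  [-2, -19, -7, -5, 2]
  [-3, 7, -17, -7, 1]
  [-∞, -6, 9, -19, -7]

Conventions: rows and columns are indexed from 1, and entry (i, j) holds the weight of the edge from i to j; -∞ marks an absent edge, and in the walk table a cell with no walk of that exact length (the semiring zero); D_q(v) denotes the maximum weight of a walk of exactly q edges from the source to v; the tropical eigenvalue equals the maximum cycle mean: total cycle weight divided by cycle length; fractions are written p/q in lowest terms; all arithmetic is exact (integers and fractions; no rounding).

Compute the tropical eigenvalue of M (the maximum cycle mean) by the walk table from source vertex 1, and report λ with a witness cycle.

q=0: [0, -∞, -∞, -∞, -∞]
q=1: [-14, 0, 5, -4, -11]
q=2: [3, 3, -2, 0, 7]
q=3: [2, 7, 16, 1, 1]
q=4: [14, 8, 10, 11, 18]
q=5: [8, 18, 27, 10, 12]
Optimal cycle mean attained by: cycle 3->5->3, total 2 + 9, length 2.
Answer: λ = 11/2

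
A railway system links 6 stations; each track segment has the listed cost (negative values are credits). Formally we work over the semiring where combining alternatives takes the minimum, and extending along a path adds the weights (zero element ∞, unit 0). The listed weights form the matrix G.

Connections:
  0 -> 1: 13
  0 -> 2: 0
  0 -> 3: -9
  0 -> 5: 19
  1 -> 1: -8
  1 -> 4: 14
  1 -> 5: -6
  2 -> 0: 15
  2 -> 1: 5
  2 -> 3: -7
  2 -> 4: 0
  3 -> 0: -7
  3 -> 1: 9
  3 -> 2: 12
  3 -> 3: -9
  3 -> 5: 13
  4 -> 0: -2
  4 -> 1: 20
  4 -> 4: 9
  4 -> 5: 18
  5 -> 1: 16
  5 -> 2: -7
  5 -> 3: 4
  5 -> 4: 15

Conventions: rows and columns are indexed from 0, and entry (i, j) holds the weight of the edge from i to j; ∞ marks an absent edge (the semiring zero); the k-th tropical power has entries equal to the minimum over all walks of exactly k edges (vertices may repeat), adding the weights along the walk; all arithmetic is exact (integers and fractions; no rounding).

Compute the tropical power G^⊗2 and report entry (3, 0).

G^⊗2:
  [-16, 0, 3, -18, 0, 4]
  [12, -16, -13, -2, 6, -14]
  [-14, -3, 5, -16, 9, -1]
  [-16, 0, -7, -18, 12, 3]
  [7, 11, -2, -11, 18, 14]
  [-3, -2, 16, -14, -7, 10]
Key observation: the optimum is the walk 3->3->0, with weight (-9) + (-7) = -16.
Optimal value attained by: walk 3->3->0.
Answer: (G^⊗2)[3][0] = -16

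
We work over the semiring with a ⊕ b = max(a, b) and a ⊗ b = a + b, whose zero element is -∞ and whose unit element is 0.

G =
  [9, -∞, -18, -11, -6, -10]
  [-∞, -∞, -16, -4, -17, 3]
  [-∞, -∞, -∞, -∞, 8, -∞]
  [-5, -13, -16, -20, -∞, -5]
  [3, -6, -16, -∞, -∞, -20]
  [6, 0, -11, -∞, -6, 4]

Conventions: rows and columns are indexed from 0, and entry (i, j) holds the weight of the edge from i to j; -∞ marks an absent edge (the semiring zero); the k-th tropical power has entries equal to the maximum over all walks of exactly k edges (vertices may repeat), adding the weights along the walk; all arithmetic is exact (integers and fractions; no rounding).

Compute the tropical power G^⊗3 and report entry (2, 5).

G^⊗2:
  [18, -10, -9, -2, 3, -1]
  [9, 3, -8, -24, -3, 7]
  [11, 2, -8, -∞, -∞, -12]
  [4, -5, -16, -16, -8, -1]
  [12, -20, -15, -8, -3, -3]
  [15, 4, -7, -4, 0, 8]
G^⊗3:
  [27, -1, 0, 7, 12, 8]
  [18, 7, -4, -1, 3, 11]
  [20, -12, -7, 0, 5, 5]
  [13, -1, -12, -7, -2, 3]
  [21, -3, -6, 1, 6, 2]
  [24, 8, -3, 4, 9, 12]
Key observation: the optimum is the walk 2->4->1->5, with weight 8 + (-6) + 3 = 5.
Optimal value attained by: walk 2->4->1->5.
Answer: (G^⊗3)[2][5] = 5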